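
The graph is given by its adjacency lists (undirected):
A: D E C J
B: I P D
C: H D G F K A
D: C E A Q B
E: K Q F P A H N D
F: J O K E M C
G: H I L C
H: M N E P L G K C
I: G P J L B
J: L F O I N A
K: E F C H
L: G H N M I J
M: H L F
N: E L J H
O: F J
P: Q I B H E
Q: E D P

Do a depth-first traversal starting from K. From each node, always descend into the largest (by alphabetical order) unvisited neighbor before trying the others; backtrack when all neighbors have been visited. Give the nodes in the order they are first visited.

Visit K
K → H
H → P
P → Q
Q → E
E → N
N → L
L → M
M → F
F → O
O → J
J → I
I → G
G → C
C → D
D → B
D → A

K, H, P, Q, E, N, L, M, F, O, J, I, G, C, D, B, A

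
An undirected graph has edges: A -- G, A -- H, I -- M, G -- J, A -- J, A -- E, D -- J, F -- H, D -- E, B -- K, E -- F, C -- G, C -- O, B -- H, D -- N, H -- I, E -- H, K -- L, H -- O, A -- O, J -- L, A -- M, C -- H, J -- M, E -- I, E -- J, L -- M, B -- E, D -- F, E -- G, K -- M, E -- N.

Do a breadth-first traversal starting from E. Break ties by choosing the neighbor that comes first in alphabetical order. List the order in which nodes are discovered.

E A B D F G H I J N M O K C L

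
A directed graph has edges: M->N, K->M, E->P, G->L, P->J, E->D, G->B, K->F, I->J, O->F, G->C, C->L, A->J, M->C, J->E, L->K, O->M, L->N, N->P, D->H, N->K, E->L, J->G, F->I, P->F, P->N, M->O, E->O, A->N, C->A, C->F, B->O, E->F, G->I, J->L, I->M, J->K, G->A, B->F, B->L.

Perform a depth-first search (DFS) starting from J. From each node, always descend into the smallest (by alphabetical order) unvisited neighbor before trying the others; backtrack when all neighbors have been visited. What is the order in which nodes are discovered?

Visit J
J → E
E → D
D → H
E → F
F → I
I → M
M → C
C → A
A → N
N → K
N → P
C → L
M → O
J → G
G → B

J E D H F I M C A N K P L O G B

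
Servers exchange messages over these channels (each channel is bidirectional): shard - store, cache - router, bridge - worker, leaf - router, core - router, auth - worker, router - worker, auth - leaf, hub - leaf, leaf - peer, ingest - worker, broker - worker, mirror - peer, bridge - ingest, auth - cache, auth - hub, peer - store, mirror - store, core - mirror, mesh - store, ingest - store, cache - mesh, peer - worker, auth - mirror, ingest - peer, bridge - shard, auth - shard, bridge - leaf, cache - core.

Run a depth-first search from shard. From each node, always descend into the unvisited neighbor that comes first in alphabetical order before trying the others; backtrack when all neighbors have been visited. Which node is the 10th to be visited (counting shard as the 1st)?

Visit shard
shard → auth
auth → cache
cache → core
core → mirror
mirror → peer
peer → ingest
ingest → bridge
bridge → leaf
leaf → hub
leaf → router
router → worker
worker → broker
ingest → store
store → mesh

Visit order: shard, auth, cache, core, mirror, peer, ingest, bridge, leaf, hub, router, worker, broker, store, mesh

hub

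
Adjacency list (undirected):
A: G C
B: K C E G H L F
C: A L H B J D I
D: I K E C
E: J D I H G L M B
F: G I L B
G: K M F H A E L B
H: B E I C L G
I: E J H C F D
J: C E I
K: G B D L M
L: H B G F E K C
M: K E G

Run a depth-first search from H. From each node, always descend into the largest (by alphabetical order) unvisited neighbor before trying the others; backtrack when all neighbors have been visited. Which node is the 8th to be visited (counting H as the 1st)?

J

Visit H
H → L
L → K
K → M
M → G
G → F
F → I
I → J
J → E
E → D
D → C
C → B
C → A

Visit order: H, L, K, M, G, F, I, J, E, D, C, B, A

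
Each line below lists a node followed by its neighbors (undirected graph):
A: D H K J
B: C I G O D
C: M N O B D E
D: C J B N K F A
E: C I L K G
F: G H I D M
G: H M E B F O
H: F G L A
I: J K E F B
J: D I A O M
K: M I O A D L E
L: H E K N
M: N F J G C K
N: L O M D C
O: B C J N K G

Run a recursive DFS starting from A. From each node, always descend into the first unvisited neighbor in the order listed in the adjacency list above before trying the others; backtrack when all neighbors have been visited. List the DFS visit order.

Visit A
A → D
D → C
C → M
M → N
N → L
L → H
H → F
F → G
G → E
E → I
I → J
J → O
O → B
O → K

A -> D -> C -> M -> N -> L -> H -> F -> G -> E -> I -> J -> O -> B -> K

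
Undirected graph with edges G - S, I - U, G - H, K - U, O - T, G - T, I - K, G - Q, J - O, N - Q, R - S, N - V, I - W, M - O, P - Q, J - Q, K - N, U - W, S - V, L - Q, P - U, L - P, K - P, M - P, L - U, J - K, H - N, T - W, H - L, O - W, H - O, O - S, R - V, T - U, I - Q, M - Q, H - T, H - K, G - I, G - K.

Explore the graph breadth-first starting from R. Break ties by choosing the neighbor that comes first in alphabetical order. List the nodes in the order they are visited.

R, S, V, G, O, N, H, I, K, Q, T, J, M, W, L, U, P

Visit R; enqueue S, V → queue [S, V]
Visit S; enqueue G, O → queue [V, G, O]
Visit V; enqueue N → queue [G, O, N]
Visit G; enqueue H, I, K, Q, T → queue [O, N, H, I, K, Q, T]
Visit O; enqueue J, M, W → queue [N, H, I, K, Q, T, J, M, W]
Visit N → queue [H, I, K, Q, T, J, M, W]
Visit H; enqueue L → queue [I, K, Q, T, J, M, W, L]
Visit I; enqueue U → queue [K, Q, T, J, M, W, L, U]
Visit K; enqueue P → queue [Q, T, J, M, W, L, U, P]
Visit Q → queue [T, J, M, W, L, U, P]
Visit T → queue [J, M, W, L, U, P]
Visit J → queue [M, W, L, U, P]
Visit M → queue [W, L, U, P]
Visit W → queue [L, U, P]
Visit L → queue [U, P]
Visit U → queue [P]
Visit P → queue []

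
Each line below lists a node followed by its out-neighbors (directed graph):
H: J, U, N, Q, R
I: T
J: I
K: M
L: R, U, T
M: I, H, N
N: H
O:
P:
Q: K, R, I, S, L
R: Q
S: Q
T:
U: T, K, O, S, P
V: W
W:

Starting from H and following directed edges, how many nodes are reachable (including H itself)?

14

BFS from H visits: H, J, U, N, Q, R, I, T, K, O, S, P, L, M
Reachable nodes: 14 of 16 total.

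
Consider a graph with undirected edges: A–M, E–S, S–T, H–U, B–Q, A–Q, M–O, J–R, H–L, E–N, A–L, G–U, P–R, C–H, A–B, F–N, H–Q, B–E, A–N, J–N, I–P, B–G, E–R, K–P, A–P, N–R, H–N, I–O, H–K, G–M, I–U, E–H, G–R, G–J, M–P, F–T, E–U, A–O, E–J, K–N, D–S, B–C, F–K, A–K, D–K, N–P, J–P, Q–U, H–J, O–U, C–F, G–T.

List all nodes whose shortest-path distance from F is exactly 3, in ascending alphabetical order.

I, L, M, O, Q, U

Level 0: F
Level 1: C, K, N, T
Level 2: A, B, D, E, G, H, J, P, R, S
Level 3: I, L, M, O, Q, U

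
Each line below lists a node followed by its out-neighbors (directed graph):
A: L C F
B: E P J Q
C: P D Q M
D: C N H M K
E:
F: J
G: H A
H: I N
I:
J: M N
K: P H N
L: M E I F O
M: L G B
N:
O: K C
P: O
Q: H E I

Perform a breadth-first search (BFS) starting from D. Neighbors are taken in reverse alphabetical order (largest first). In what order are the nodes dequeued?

D N M K H C L G B P I Q O F E A J

Visit D; enqueue N, M, K, H, C → queue [N, M, K, H, C]
Visit N → queue [M, K, H, C]
Visit M; enqueue L, G, B → queue [K, H, C, L, G, B]
Visit K; enqueue P → queue [H, C, L, G, B, P]
Visit H; enqueue I → queue [C, L, G, B, P, I]
Visit C; enqueue Q → queue [L, G, B, P, I, Q]
Visit L; enqueue O, F, E → queue [G, B, P, I, Q, O, F, E]
Visit G; enqueue A → queue [B, P, I, Q, O, F, E, A]
Visit B; enqueue J → queue [P, I, Q, O, F, E, A, J]
Visit P → queue [I, Q, O, F, E, A, J]
Visit I → queue [Q, O, F, E, A, J]
Visit Q → queue [O, F, E, A, J]
Visit O → queue [F, E, A, J]
Visit F → queue [E, A, J]
Visit E → queue [A, J]
Visit A → queue [J]
Visit J → queue []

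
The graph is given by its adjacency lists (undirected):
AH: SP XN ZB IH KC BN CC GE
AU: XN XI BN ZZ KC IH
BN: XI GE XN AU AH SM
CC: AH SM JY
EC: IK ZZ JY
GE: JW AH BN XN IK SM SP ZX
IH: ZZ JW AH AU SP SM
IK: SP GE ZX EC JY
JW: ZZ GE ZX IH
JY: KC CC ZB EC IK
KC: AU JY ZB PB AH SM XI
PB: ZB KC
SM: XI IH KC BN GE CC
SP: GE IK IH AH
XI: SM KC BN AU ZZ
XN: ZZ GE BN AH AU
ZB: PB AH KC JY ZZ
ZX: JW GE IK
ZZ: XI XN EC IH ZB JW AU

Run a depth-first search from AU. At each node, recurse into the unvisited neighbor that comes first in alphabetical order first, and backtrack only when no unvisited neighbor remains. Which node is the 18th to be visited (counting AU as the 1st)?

Visit AU
AU → BN
BN → AH
AH → CC
CC → JY
JY → EC
EC → IK
IK → GE
GE → JW
JW → IH
IH → SM
SM → KC
KC → PB
PB → ZB
ZB → ZZ
ZZ → XI
ZZ → XN
IH → SP
JW → ZX

Visit order: AU, BN, AH, CC, JY, EC, IK, GE, JW, IH, SM, KC, PB, ZB, ZZ, XI, XN, SP, ZX

SP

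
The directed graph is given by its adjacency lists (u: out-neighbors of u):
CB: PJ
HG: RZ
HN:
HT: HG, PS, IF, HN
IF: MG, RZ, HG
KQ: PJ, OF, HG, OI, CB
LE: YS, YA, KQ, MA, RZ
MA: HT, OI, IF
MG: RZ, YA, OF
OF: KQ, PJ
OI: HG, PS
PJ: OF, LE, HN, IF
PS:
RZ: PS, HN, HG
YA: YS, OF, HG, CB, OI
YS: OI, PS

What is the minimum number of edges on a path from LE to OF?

Level 0: LE
Level 1: KQ, MA, RZ, YA, YS
Level 2: CB, HG, HN, HT, IF, OF, OI, PJ, PS
Level 3: MG
OF first appears at level 2.

2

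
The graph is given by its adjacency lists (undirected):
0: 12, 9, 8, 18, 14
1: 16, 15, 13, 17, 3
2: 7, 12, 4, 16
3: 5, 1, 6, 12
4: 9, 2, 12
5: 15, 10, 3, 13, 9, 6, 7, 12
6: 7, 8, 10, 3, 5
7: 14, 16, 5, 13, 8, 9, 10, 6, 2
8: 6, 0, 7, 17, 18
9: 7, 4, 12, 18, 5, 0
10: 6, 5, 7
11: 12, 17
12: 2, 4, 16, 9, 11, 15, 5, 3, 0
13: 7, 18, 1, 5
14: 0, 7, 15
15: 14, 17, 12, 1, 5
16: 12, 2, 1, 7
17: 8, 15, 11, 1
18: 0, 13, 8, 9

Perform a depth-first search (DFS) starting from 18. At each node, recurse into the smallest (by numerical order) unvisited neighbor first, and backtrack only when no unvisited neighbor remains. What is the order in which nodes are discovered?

18, 0, 8, 6, 3, 1, 13, 5, 7, 2, 4, 9, 12, 11, 17, 15, 14, 16, 10

Visit 18
18 → 0
0 → 8
8 → 6
6 → 3
3 → 1
1 → 13
13 → 5
5 → 7
7 → 2
2 → 4
4 → 9
9 → 12
12 → 11
11 → 17
17 → 15
15 → 14
12 → 16
7 → 10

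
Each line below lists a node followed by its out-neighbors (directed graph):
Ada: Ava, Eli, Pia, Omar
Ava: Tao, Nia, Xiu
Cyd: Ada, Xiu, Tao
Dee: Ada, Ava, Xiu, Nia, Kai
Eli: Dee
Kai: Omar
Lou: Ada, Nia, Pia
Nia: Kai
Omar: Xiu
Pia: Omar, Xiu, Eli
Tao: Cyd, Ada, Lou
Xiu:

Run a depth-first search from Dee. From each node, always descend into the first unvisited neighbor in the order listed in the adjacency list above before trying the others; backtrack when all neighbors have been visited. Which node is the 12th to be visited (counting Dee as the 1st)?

Visit Dee
Dee → Ada
Ada → Ava
Ava → Tao
Tao → Cyd
Cyd → Xiu
Tao → Lou
Lou → Nia
Nia → Kai
Kai → Omar
Lou → Pia
Pia → Eli

Visit order: Dee, Ada, Ava, Tao, Cyd, Xiu, Lou, Nia, Kai, Omar, Pia, Eli

Eli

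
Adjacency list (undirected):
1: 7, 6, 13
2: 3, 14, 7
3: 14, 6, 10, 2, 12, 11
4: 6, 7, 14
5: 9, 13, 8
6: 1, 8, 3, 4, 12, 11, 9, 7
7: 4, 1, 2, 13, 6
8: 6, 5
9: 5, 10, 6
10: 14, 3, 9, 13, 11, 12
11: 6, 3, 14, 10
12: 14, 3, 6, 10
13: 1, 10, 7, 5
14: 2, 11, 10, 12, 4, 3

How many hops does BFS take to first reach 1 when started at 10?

2

Level 0: 10
Level 1: 3, 9, 11, 12, 13, 14
Level 2: 1, 2, 4, 5, 6, 7
Level 3: 8
1 first appears at level 2.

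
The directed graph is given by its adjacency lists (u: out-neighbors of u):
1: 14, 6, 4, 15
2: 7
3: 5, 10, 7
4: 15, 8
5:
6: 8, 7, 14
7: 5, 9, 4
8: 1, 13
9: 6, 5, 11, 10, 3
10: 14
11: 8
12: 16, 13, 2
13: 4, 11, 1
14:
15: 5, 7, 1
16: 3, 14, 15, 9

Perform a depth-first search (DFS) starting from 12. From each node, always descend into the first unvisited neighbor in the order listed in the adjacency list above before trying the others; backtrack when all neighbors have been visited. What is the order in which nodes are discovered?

Visit 12
12 → 16
16 → 3
3 → 5
3 → 10
10 → 14
3 → 7
7 → 9
9 → 6
6 → 8
8 → 1
1 → 4
4 → 15
8 → 13
13 → 11
12 → 2

12, 16, 3, 5, 10, 14, 7, 9, 6, 8, 1, 4, 15, 13, 11, 2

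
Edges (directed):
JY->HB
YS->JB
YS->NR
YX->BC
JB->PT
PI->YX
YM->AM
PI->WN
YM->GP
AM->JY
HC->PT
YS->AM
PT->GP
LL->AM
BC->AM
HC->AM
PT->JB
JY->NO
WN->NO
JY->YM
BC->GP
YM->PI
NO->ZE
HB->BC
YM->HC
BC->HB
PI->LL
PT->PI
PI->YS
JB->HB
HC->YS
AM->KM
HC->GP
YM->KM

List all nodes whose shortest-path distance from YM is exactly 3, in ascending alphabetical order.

Level 0: YM
Level 1: AM, GP, HC, KM, PI
Level 2: JY, LL, PT, WN, YS, YX
Level 3: BC, HB, JB, NO, NR
Level 4: ZE

BC, HB, JB, NO, NR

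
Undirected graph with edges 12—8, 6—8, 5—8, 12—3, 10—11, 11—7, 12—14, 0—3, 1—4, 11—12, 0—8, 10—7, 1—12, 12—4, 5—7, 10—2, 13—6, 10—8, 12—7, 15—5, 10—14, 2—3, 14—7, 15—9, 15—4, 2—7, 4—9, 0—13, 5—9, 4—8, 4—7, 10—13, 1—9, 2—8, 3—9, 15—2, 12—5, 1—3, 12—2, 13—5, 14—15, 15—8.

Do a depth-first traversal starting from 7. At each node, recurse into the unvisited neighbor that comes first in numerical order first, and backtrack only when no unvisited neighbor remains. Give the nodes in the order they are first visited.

7 2 3 0 8 4 1 9 5 12 11 10 13 6 14 15

Visit 7
7 → 2
2 → 3
3 → 0
0 → 8
8 → 4
4 → 1
1 → 9
9 → 5
5 → 12
12 → 11
11 → 10
10 → 13
13 → 6
10 → 14
14 → 15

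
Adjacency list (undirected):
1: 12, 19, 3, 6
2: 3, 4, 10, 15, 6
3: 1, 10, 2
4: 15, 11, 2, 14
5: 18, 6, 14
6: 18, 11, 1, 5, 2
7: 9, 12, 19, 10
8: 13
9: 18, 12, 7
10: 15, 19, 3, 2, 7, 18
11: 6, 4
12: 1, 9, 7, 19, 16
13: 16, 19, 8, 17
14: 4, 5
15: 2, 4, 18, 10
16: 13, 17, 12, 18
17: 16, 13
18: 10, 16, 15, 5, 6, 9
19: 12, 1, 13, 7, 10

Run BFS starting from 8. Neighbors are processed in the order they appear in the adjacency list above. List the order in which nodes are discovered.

8, 13, 16, 19, 17, 12, 18, 1, 7, 10, 9, 15, 5, 6, 3, 2, 4, 14, 11

Visit 8; enqueue 13 → queue [13]
Visit 13; enqueue 16, 19, 17 → queue [16, 19, 17]
Visit 16; enqueue 12, 18 → queue [19, 17, 12, 18]
Visit 19; enqueue 1, 7, 10 → queue [17, 12, 18, 1, 7, 10]
Visit 17 → queue [12, 18, 1, 7, 10]
Visit 12; enqueue 9 → queue [18, 1, 7, 10, 9]
Visit 18; enqueue 15, 5, 6 → queue [1, 7, 10, 9, 15, 5, 6]
Visit 1; enqueue 3 → queue [7, 10, 9, 15, 5, 6, 3]
Visit 7 → queue [10, 9, 15, 5, 6, 3]
Visit 10; enqueue 2 → queue [9, 15, 5, 6, 3, 2]
Visit 9 → queue [15, 5, 6, 3, 2]
Visit 15; enqueue 4 → queue [5, 6, 3, 2, 4]
Visit 5; enqueue 14 → queue [6, 3, 2, 4, 14]
Visit 6; enqueue 11 → queue [3, 2, 4, 14, 11]
Visit 3 → queue [2, 4, 14, 11]
Visit 2 → queue [4, 14, 11]
Visit 4 → queue [14, 11]
Visit 14 → queue [11]
Visit 11 → queue []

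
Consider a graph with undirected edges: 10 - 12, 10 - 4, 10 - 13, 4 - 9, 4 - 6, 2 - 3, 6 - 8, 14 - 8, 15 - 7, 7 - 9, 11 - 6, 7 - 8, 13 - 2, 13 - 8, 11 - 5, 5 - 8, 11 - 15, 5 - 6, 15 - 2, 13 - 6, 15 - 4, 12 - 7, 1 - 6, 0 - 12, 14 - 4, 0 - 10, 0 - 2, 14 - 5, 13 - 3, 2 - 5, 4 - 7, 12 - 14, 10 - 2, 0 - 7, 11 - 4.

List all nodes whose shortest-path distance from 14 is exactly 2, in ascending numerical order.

Level 0: 14
Level 1: 4, 5, 8, 12
Level 2: 0, 2, 6, 7, 9, 10, 11, 13, 15
Level 3: 1, 3

0, 2, 6, 7, 9, 10, 11, 13, 15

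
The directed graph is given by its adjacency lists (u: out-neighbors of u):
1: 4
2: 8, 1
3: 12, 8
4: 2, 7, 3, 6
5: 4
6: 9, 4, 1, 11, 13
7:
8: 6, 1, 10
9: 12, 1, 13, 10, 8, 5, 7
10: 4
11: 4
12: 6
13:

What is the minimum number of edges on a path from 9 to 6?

Level 0: 9
Level 1: 1, 5, 7, 8, 10, 12, 13
Level 2: 4, 6
Level 3: 2, 3, 11
6 first appears at level 2.

2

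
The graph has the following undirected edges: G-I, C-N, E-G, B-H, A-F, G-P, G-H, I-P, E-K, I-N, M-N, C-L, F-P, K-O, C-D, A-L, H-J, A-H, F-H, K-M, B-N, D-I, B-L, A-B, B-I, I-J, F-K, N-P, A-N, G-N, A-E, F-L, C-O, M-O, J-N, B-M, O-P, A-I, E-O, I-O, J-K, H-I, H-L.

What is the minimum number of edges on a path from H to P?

2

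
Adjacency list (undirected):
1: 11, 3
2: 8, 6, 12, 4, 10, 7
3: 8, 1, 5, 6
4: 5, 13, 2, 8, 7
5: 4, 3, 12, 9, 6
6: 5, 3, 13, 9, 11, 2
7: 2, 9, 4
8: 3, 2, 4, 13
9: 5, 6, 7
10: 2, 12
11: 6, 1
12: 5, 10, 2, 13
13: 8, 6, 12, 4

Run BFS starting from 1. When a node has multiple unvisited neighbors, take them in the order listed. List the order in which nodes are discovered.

Visit 1; enqueue 11, 3 → queue [11, 3]
Visit 11; enqueue 6 → queue [3, 6]
Visit 3; enqueue 8, 5 → queue [6, 8, 5]
Visit 6; enqueue 13, 9, 2 → queue [8, 5, 13, 9, 2]
Visit 8; enqueue 4 → queue [5, 13, 9, 2, 4]
Visit 5; enqueue 12 → queue [13, 9, 2, 4, 12]
Visit 13 → queue [9, 2, 4, 12]
Visit 9; enqueue 7 → queue [2, 4, 12, 7]
Visit 2; enqueue 10 → queue [4, 12, 7, 10]
Visit 4 → queue [12, 7, 10]
Visit 12 → queue [7, 10]
Visit 7 → queue [10]
Visit 10 → queue []

1, 11, 3, 6, 8, 5, 13, 9, 2, 4, 12, 7, 10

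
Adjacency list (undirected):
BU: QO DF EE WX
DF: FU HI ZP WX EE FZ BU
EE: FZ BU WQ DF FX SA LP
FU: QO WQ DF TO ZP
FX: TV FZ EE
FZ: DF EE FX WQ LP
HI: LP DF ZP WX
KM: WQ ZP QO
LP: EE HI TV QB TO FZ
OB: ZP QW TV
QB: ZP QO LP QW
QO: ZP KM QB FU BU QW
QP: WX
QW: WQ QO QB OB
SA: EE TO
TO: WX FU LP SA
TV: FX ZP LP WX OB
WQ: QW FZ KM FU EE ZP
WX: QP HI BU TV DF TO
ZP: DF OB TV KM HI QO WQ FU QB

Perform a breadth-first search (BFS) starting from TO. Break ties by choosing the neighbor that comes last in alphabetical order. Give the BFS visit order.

Visit TO; enqueue WX, SA, LP, FU → queue [WX, SA, LP, FU]
Visit WX; enqueue TV, QP, HI, DF, BU → queue [SA, LP, FU, TV, QP, HI, DF, BU]
Visit SA; enqueue EE → queue [LP, FU, TV, QP, HI, DF, BU, EE]
Visit LP; enqueue QB, FZ → queue [FU, TV, QP, HI, DF, BU, EE, QB, FZ]
Visit FU; enqueue ZP, WQ, QO → queue [TV, QP, HI, DF, BU, EE, QB, FZ, ZP, WQ, QO]
Visit TV; enqueue OB, FX → queue [QP, HI, DF, BU, EE, QB, FZ, ZP, WQ, QO, OB, FX]
Visit QP → queue [HI, DF, BU, EE, QB, FZ, ZP, WQ, QO, OB, FX]
Visit HI → queue [DF, BU, EE, QB, FZ, ZP, WQ, QO, OB, FX]
Visit DF → queue [BU, EE, QB, FZ, ZP, WQ, QO, OB, FX]
Visit BU → queue [EE, QB, FZ, ZP, WQ, QO, OB, FX]
Visit EE → queue [QB, FZ, ZP, WQ, QO, OB, FX]
Visit QB; enqueue QW → queue [FZ, ZP, WQ, QO, OB, FX, QW]
Visit FZ → queue [ZP, WQ, QO, OB, FX, QW]
Visit ZP; enqueue KM → queue [WQ, QO, OB, FX, QW, KM]
Visit WQ → queue [QO, OB, FX, QW, KM]
Visit QO → queue [OB, FX, QW, KM]
Visit OB → queue [FX, QW, KM]
Visit FX → queue [QW, KM]
Visit QW → queue [KM]
Visit KM → queue []

TO, WX, SA, LP, FU, TV, QP, HI, DF, BU, EE, QB, FZ, ZP, WQ, QO, OB, FX, QW, KM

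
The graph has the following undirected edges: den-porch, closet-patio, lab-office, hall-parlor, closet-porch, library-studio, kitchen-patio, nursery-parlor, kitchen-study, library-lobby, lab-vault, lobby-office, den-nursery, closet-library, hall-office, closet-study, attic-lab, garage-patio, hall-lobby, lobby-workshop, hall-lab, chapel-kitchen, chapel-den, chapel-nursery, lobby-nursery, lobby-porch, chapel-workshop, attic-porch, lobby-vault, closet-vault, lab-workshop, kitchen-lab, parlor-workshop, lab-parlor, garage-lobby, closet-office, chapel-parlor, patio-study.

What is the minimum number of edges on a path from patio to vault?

Level 0: patio
Level 1: closet, garage, kitchen, study
Level 2: chapel, lab, library, lobby, office, porch, vault
Level 3: attic, den, hall, nursery, parlor, studio, workshop
vault first appears at level 2.

2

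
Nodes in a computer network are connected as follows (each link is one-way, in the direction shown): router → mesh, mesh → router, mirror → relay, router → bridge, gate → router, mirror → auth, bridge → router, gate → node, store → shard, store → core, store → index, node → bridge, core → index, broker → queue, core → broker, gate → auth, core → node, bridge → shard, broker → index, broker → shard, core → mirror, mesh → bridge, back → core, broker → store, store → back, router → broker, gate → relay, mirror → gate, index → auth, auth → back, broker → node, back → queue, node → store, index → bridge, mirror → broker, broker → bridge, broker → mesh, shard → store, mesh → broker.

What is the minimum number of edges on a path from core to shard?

2

Level 0: core
Level 1: broker, index, mirror, node
Level 2: auth, bridge, gate, mesh, queue, relay, shard, store
Level 3: back, router
shard first appears at level 2.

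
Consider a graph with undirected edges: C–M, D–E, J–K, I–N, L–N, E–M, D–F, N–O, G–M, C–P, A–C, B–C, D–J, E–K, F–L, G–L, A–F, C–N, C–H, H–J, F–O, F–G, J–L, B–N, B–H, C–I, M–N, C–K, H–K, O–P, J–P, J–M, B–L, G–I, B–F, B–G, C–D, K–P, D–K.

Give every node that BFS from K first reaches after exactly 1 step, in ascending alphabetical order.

Level 0: K
Level 1: C, D, E, H, J, P
Level 2: A, B, F, I, L, M, N, O
Level 3: G

C, D, E, H, J, P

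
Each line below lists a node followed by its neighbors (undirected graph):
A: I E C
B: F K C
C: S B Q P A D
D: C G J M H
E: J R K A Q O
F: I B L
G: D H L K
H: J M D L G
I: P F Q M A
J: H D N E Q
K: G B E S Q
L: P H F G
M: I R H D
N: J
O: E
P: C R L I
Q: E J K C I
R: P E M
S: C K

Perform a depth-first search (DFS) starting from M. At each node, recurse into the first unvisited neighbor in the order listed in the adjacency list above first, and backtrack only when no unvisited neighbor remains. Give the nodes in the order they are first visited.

M, I, P, C, S, K, G, D, J, H, L, F, B, N, E, R, A, Q, O

Visit M
M → I
I → P
P → C
C → S
S → K
K → G
G → D
D → J
J → H
H → L
L → F
F → B
J → N
J → E
E → R
E → A
E → Q
E → O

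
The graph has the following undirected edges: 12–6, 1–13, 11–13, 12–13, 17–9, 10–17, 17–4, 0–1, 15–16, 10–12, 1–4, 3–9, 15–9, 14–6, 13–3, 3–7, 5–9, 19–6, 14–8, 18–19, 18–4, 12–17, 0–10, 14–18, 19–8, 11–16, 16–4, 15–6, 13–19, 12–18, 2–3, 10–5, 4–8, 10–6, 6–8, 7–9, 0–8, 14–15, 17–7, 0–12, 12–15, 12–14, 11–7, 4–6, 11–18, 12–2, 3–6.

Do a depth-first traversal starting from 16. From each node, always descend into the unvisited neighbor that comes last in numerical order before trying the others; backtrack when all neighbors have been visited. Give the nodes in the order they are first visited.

Visit 16
16 → 15
15 → 14
14 → 18
18 → 19
19 → 13
13 → 12
12 → 17
17 → 10
10 → 6
6 → 8
8 → 4
4 → 1
1 → 0
6 → 3
3 → 9
9 → 7
7 → 11
9 → 5
3 → 2

16 → 15 → 14 → 18 → 19 → 13 → 12 → 17 → 10 → 6 → 8 → 4 → 1 → 0 → 3 → 9 → 7 → 11 → 5 → 2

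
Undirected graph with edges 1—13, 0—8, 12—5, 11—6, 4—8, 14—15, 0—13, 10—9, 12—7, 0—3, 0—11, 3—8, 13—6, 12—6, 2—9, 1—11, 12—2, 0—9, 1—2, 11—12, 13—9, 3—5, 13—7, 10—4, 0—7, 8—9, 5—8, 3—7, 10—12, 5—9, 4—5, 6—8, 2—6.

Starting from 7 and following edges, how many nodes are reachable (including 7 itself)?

BFS from 7 visits: 7, 0, 3, 12, 13, 8, 9, 11, 5, 2, 6, 10, 1, 4
Reachable nodes: 14 of 16 total.

14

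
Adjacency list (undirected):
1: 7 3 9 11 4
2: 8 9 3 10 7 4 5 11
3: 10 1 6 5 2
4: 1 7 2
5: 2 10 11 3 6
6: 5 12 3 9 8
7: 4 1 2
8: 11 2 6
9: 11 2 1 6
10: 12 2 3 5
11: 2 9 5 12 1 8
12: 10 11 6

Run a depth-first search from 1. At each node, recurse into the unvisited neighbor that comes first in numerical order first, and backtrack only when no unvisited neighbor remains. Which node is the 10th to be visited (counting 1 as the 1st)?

9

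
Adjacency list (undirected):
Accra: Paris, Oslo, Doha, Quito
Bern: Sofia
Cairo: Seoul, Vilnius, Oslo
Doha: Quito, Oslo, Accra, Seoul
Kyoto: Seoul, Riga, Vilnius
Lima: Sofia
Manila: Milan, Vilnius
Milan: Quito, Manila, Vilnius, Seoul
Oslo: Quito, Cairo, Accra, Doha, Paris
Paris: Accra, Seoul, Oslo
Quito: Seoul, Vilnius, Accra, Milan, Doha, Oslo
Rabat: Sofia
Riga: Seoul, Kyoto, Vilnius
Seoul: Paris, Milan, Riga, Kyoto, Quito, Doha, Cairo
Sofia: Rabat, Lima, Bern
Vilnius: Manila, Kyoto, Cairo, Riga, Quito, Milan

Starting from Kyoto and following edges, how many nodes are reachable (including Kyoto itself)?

12

BFS from Kyoto visits: Kyoto, Seoul, Riga, Vilnius, Paris, Milan, Quito, Doha, Cairo, Manila, Accra, Oslo
Reachable nodes: 12 of 16 total.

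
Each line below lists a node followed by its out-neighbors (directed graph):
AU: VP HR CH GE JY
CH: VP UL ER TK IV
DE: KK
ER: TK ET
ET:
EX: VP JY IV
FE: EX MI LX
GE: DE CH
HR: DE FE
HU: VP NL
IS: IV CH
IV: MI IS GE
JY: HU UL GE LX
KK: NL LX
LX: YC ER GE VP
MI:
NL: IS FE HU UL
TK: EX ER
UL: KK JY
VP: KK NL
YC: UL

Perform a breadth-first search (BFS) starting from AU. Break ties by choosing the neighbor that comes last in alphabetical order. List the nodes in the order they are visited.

Visit AU; enqueue VP, JY, HR, GE, CH → queue [VP, JY, HR, GE, CH]
Visit VP; enqueue NL, KK → queue [JY, HR, GE, CH, NL, KK]
Visit JY; enqueue UL, LX, HU → queue [HR, GE, CH, NL, KK, UL, LX, HU]
Visit HR; enqueue FE, DE → queue [GE, CH, NL, KK, UL, LX, HU, FE, DE]
Visit GE → queue [CH, NL, KK, UL, LX, HU, FE, DE]
Visit CH; enqueue TK, IV, ER → queue [NL, KK, UL, LX, HU, FE, DE, TK, IV, ER]
Visit NL; enqueue IS → queue [KK, UL, LX, HU, FE, DE, TK, IV, ER, IS]
Visit KK → queue [UL, LX, HU, FE, DE, TK, IV, ER, IS]
Visit UL → queue [LX, HU, FE, DE, TK, IV, ER, IS]
Visit LX; enqueue YC → queue [HU, FE, DE, TK, IV, ER, IS, YC]
Visit HU → queue [FE, DE, TK, IV, ER, IS, YC]
Visit FE; enqueue MI, EX → queue [DE, TK, IV, ER, IS, YC, MI, EX]
Visit DE → queue [TK, IV, ER, IS, YC, MI, EX]
Visit TK → queue [IV, ER, IS, YC, MI, EX]
Visit IV → queue [ER, IS, YC, MI, EX]
Visit ER; enqueue ET → queue [IS, YC, MI, EX, ET]
Visit IS → queue [YC, MI, EX, ET]
Visit YC → queue [MI, EX, ET]
Visit MI → queue [EX, ET]
Visit EX → queue [ET]
Visit ET → queue []

AU -> VP -> JY -> HR -> GE -> CH -> NL -> KK -> UL -> LX -> HU -> FE -> DE -> TK -> IV -> ER -> IS -> YC -> MI -> EX -> ET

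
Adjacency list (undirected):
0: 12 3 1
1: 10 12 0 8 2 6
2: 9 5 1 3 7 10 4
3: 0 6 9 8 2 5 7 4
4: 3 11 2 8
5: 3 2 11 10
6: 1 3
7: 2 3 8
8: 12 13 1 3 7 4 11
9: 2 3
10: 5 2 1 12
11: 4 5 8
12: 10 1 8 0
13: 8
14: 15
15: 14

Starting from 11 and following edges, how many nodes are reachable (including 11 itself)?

14

BFS from 11 visits: 11, 4, 5, 8, 2, 3, 10, 1, 7, 12, 13, 9, 0, 6
Reachable nodes: 14 of 16 total.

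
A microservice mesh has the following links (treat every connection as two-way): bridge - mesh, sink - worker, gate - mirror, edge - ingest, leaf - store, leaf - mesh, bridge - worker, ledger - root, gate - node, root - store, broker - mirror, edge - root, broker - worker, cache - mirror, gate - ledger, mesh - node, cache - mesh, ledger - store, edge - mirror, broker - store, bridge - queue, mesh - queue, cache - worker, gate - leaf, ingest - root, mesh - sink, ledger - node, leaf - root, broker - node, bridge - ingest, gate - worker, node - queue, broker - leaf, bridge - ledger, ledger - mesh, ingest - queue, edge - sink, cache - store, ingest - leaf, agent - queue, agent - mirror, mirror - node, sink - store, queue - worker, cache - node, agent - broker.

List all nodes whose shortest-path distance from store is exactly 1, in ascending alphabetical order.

broker, cache, leaf, ledger, root, sink

Level 0: store
Level 1: broker, cache, leaf, ledger, root, sink
Level 2: agent, bridge, edge, gate, ingest, mesh, mirror, node, worker
Level 3: queue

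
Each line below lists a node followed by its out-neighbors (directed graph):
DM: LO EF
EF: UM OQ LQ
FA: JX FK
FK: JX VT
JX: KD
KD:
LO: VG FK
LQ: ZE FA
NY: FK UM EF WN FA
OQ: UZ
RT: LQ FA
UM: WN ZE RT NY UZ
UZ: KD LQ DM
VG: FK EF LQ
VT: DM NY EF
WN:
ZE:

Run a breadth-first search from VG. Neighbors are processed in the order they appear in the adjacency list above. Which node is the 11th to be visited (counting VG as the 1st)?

KD

Visit VG; enqueue FK, EF, LQ → queue [FK, EF, LQ]
Visit FK; enqueue JX, VT → queue [EF, LQ, JX, VT]
Visit EF; enqueue UM, OQ → queue [LQ, JX, VT, UM, OQ]
Visit LQ; enqueue ZE, FA → queue [JX, VT, UM, OQ, ZE, FA]
Visit JX; enqueue KD → queue [VT, UM, OQ, ZE, FA, KD]
Visit VT; enqueue DM, NY → queue [UM, OQ, ZE, FA, KD, DM, NY]
Visit UM; enqueue WN, RT, UZ → queue [OQ, ZE, FA, KD, DM, NY, WN, RT, UZ]
Visit OQ → queue [ZE, FA, KD, DM, NY, WN, RT, UZ]
Visit ZE → queue [FA, KD, DM, NY, WN, RT, UZ]
Visit FA → queue [KD, DM, NY, WN, RT, UZ]
Visit KD → queue [DM, NY, WN, RT, UZ]
Visit DM; enqueue LO → queue [NY, WN, RT, UZ, LO]
Visit NY → queue [WN, RT, UZ, LO]
Visit WN → queue [RT, UZ, LO]
Visit RT → queue [UZ, LO]
Visit UZ → queue [LO]
Visit LO → queue []

Visit order: VG, FK, EF, LQ, JX, VT, UM, OQ, ZE, FA, KD, DM, NY, WN, RT, UZ, LO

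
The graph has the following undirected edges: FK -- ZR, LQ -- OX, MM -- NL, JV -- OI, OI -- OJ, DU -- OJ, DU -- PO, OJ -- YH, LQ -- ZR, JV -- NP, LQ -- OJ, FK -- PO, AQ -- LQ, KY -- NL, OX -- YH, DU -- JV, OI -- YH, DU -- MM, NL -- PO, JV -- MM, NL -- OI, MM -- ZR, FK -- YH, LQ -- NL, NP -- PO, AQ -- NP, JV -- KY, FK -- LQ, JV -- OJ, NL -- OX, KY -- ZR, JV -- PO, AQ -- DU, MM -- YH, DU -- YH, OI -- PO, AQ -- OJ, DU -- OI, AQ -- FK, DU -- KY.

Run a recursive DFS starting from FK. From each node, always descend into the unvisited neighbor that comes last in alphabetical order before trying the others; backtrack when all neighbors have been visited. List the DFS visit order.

FK → ZR → MM → YH → OX → NL → PO → OI → OJ → LQ → AQ → NP → JV → KY → DU

Visit FK
FK → ZR
ZR → MM
MM → YH
YH → OX
OX → NL
NL → PO
PO → OI
OI → OJ
OJ → LQ
LQ → AQ
AQ → NP
NP → JV
JV → KY
KY → DU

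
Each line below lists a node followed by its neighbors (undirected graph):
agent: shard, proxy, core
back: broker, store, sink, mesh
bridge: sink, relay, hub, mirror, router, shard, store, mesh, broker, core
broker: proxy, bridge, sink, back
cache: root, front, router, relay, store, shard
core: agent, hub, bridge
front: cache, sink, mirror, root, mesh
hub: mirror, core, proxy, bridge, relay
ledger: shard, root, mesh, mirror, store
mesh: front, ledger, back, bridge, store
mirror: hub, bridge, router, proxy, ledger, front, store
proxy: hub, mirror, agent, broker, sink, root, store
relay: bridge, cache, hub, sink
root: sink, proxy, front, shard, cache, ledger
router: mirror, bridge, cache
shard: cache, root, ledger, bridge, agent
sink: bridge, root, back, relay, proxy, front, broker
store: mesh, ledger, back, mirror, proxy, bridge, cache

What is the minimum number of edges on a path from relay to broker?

2

Level 0: relay
Level 1: bridge, cache, hub, sink
Level 2: back, broker, core, front, mesh, mirror, proxy, root, router, shard, store
Level 3: agent, ledger
broker first appears at level 2.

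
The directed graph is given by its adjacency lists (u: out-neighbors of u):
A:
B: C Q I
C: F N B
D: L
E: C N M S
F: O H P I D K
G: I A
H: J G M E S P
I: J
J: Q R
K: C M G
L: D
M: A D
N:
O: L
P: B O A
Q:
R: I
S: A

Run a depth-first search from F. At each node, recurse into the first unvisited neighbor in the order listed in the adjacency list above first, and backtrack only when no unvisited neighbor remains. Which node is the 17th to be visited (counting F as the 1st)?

Visit F
F → O
O → L
L → D
F → H
H → J
J → Q
J → R
R → I
H → G
G → A
H → M
H → E
E → C
C → N
C → B
E → S
H → P
F → K

Visit order: F, O, L, D, H, J, Q, R, I, G, A, M, E, C, N, B, S, P, K

S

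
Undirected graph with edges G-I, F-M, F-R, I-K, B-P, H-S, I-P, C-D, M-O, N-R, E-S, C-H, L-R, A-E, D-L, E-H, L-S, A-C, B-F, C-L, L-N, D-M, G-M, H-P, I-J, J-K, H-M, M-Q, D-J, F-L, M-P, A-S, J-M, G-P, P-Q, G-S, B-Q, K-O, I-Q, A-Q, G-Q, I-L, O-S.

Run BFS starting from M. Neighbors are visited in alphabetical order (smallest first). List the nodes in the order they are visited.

Visit M; enqueue D, F, G, H, J, O, P, Q → queue [D, F, G, H, J, O, P, Q]
Visit D; enqueue C, L → queue [F, G, H, J, O, P, Q, C, L]
Visit F; enqueue B, R → queue [G, H, J, O, P, Q, C, L, B, R]
Visit G; enqueue I, S → queue [H, J, O, P, Q, C, L, B, R, I, S]
Visit H; enqueue E → queue [J, O, P, Q, C, L, B, R, I, S, E]
Visit J; enqueue K → queue [O, P, Q, C, L, B, R, I, S, E, K]
Visit O → queue [P, Q, C, L, B, R, I, S, E, K]
Visit P → queue [Q, C, L, B, R, I, S, E, K]
Visit Q; enqueue A → queue [C, L, B, R, I, S, E, K, A]
Visit C → queue [L, B, R, I, S, E, K, A]
Visit L; enqueue N → queue [B, R, I, S, E, K, A, N]
Visit B → queue [R, I, S, E, K, A, N]
Visit R → queue [I, S, E, K, A, N]
Visit I → queue [S, E, K, A, N]
Visit S → queue [E, K, A, N]
Visit E → queue [K, A, N]
Visit K → queue [A, N]
Visit A → queue [N]
Visit N → queue []

M, D, F, G, H, J, O, P, Q, C, L, B, R, I, S, E, K, A, N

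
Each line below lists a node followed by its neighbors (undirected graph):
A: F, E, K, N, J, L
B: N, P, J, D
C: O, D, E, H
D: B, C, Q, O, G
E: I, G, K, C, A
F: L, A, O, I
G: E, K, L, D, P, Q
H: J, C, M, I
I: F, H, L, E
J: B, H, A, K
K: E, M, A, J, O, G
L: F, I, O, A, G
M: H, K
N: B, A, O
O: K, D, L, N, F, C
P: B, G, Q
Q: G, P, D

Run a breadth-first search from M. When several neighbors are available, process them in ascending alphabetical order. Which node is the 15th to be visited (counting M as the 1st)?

N

Visit M; enqueue H, K → queue [H, K]
Visit H; enqueue C, I, J → queue [K, C, I, J]
Visit K; enqueue A, E, G, O → queue [C, I, J, A, E, G, O]
Visit C; enqueue D → queue [I, J, A, E, G, O, D]
Visit I; enqueue F, L → queue [J, A, E, G, O, D, F, L]
Visit J; enqueue B → queue [A, E, G, O, D, F, L, B]
Visit A; enqueue N → queue [E, G, O, D, F, L, B, N]
Visit E → queue [G, O, D, F, L, B, N]
Visit G; enqueue P, Q → queue [O, D, F, L, B, N, P, Q]
Visit O → queue [D, F, L, B, N, P, Q]
Visit D → queue [F, L, B, N, P, Q]
Visit F → queue [L, B, N, P, Q]
Visit L → queue [B, N, P, Q]
Visit B → queue [N, P, Q]
Visit N → queue [P, Q]
Visit P → queue [Q]
Visit Q → queue []

Visit order: M, H, K, C, I, J, A, E, G, O, D, F, L, B, N, P, Q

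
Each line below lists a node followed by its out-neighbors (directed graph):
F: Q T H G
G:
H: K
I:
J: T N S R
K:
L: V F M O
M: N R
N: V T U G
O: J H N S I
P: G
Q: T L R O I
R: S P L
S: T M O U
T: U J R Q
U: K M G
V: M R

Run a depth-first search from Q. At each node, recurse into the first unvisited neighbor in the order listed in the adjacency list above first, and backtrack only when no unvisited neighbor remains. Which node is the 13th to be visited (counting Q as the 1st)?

I

Visit Q
Q → T
T → U
U → K
U → M
M → N
N → V
V → R
R → S
S → O
O → J
O → H
O → I
R → P
P → G
R → L
L → F

Visit order: Q, T, U, K, M, N, V, R, S, O, J, H, I, P, G, L, F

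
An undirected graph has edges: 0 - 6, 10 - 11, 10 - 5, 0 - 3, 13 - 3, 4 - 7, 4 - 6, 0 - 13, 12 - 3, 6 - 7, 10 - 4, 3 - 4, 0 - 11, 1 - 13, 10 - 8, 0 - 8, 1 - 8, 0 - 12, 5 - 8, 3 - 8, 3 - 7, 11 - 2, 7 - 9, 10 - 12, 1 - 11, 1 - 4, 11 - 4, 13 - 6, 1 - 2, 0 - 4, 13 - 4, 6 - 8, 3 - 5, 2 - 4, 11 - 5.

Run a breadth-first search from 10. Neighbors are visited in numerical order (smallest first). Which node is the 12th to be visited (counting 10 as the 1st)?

Visit 10; enqueue 4, 5, 8, 11, 12 → queue [4, 5, 8, 11, 12]
Visit 4; enqueue 0, 1, 2, 3, 6, 7, 13 → queue [5, 8, 11, 12, 0, 1, 2, 3, 6, 7, 13]
Visit 5 → queue [8, 11, 12, 0, 1, 2, 3, 6, 7, 13]
Visit 8 → queue [11, 12, 0, 1, 2, 3, 6, 7, 13]
Visit 11 → queue [12, 0, 1, 2, 3, 6, 7, 13]
Visit 12 → queue [0, 1, 2, 3, 6, 7, 13]
Visit 0 → queue [1, 2, 3, 6, 7, 13]
Visit 1 → queue [2, 3, 6, 7, 13]
Visit 2 → queue [3, 6, 7, 13]
Visit 3 → queue [6, 7, 13]
Visit 6 → queue [7, 13]
Visit 7; enqueue 9 → queue [13, 9]
Visit 13 → queue [9]
Visit 9 → queue []

Visit order: 10, 4, 5, 8, 11, 12, 0, 1, 2, 3, 6, 7, 13, 9

7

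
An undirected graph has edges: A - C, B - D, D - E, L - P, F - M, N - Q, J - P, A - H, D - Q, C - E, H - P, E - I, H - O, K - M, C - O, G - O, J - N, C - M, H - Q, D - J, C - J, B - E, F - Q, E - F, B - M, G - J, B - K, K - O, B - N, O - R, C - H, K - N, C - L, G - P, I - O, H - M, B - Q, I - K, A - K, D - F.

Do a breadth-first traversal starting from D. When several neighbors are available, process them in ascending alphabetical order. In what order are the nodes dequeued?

D B E F J Q K M N C I G P H A O L R

Visit D; enqueue B, E, F, J, Q → queue [B, E, F, J, Q]
Visit B; enqueue K, M, N → queue [E, F, J, Q, K, M, N]
Visit E; enqueue C, I → queue [F, J, Q, K, M, N, C, I]
Visit F → queue [J, Q, K, M, N, C, I]
Visit J; enqueue G, P → queue [Q, K, M, N, C, I, G, P]
Visit Q; enqueue H → queue [K, M, N, C, I, G, P, H]
Visit K; enqueue A, O → queue [M, N, C, I, G, P, H, A, O]
Visit M → queue [N, C, I, G, P, H, A, O]
Visit N → queue [C, I, G, P, H, A, O]
Visit C; enqueue L → queue [I, G, P, H, A, O, L]
Visit I → queue [G, P, H, A, O, L]
Visit G → queue [P, H, A, O, L]
Visit P → queue [H, A, O, L]
Visit H → queue [A, O, L]
Visit A → queue [O, L]
Visit O; enqueue R → queue [L, R]
Visit L → queue [R]
Visit R → queue []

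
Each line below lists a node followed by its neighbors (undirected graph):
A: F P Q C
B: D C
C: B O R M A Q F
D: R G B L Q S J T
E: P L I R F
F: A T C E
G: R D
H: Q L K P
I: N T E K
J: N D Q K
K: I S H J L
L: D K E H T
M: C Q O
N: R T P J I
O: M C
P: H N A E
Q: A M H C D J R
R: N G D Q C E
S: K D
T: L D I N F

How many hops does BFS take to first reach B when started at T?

Level 0: T
Level 1: D, F, I, L, N
Level 2: A, B, C, E, G, H, J, K, P, Q, R, S
Level 3: M, O
B first appears at level 2.

2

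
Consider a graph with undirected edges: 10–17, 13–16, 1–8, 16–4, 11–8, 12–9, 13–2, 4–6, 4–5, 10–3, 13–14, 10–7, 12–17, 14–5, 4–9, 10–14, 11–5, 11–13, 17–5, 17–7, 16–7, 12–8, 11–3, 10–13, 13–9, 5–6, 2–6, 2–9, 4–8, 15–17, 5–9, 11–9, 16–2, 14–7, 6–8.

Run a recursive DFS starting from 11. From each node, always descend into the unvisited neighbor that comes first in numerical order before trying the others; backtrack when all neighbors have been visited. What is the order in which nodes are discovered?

11 → 3 → 10 → 7 → 14 → 5 → 4 → 6 → 2 → 9 → 12 → 8 → 1 → 17 → 15 → 13 → 16

Visit 11
11 → 3
3 → 10
10 → 7
7 → 14
14 → 5
5 → 4
4 → 6
6 → 2
2 → 9
9 → 12
12 → 8
8 → 1
12 → 17
17 → 15
9 → 13
13 → 16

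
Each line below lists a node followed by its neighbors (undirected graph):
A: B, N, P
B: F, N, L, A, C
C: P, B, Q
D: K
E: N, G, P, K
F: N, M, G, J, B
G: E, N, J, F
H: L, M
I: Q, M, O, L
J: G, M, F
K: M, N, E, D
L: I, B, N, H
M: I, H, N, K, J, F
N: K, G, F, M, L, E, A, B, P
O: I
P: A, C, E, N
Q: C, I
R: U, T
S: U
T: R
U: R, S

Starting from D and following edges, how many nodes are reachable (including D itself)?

17

BFS from D visits: D, K, M, N, E, I, H, J, F, G, L, A, B, P, Q, O, C
Reachable nodes: 17 of 21 total.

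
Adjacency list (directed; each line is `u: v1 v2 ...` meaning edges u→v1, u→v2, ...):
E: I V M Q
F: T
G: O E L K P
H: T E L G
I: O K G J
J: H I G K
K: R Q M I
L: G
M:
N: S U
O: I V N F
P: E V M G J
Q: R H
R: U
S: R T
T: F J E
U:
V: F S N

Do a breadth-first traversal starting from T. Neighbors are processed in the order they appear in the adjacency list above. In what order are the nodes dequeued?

T, F, J, E, H, I, G, K, V, M, Q, L, O, P, R, S, N, U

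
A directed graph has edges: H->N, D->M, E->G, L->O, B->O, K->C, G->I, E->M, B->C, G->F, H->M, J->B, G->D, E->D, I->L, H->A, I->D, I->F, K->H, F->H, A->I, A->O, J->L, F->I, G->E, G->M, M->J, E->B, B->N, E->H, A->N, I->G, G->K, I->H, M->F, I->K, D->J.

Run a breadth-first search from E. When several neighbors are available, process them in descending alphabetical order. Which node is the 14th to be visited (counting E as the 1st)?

C

Visit E; enqueue M, H, G, D, B → queue [M, H, G, D, B]
Visit M; enqueue J, F → queue [H, G, D, B, J, F]
Visit H; enqueue N, A → queue [G, D, B, J, F, N, A]
Visit G; enqueue K, I → queue [D, B, J, F, N, A, K, I]
Visit D → queue [B, J, F, N, A, K, I]
Visit B; enqueue O, C → queue [J, F, N, A, K, I, O, C]
Visit J; enqueue L → queue [F, N, A, K, I, O, C, L]
Visit F → queue [N, A, K, I, O, C, L]
Visit N → queue [A, K, I, O, C, L]
Visit A → queue [K, I, O, C, L]
Visit K → queue [I, O, C, L]
Visit I → queue [O, C, L]
Visit O → queue [C, L]
Visit C → queue [L]
Visit L → queue []

Visit order: E, M, H, G, D, B, J, F, N, A, K, I, O, C, L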